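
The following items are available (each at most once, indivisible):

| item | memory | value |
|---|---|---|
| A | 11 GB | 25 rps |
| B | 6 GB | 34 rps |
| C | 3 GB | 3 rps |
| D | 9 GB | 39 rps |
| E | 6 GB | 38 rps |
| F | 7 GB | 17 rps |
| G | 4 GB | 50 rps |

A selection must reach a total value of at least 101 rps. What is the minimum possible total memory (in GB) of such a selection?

16

Subsets with value ≥ 101, sorted by total memory:
- B+E+G: memory 16, value 122
- E+F+G: memory 17, value 105
- B+F+G: memory 17, value 101
- D+E+G: memory 19, value 127
Minimum memory: 16 GB.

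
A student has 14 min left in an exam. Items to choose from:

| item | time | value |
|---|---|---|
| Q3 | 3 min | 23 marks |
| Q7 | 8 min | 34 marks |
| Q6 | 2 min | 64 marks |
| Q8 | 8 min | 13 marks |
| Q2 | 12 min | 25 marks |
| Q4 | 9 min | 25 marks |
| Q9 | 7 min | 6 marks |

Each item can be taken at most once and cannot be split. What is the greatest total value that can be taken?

Check high-value combinations within 14 min:
- Q3+Q7+Q6: time 3+8+2=13, value 23+34+64=121
- Q3+Q6+Q4: time 3+2+9=14, value 23+64+25=112
- Q3+Q6+Q8: time 3+2+8=13, value 23+64+13=100
- Q7+Q6: time 8+2=10, value 34+64=98
Best: 121 marks.

121 marks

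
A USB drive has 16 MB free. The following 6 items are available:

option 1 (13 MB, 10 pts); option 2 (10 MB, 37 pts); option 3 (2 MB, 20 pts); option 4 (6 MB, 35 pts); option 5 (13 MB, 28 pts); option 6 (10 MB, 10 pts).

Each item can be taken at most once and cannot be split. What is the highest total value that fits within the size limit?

This is a 0/1 knapsack; check combinations near the capacity.
- option 2+option 4: size 10+6=16, value 37+35=72
- option 2+option 3: size 10+2=12, value 37+20=57
- option 3+option 4: size 2+6=8, value 20+35=55
- option 3+option 5: size 2+13=15, value 20+28=48
Best: 72 pts.

72 pts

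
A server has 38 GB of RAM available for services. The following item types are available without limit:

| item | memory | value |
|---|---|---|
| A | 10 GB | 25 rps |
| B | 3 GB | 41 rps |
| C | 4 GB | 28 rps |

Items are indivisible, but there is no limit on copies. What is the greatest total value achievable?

492 rps

Best value-per-unit is B at 41/3, and filling with it alone uses memory 12×3=36. No mix of the others beats 12×41 = 492.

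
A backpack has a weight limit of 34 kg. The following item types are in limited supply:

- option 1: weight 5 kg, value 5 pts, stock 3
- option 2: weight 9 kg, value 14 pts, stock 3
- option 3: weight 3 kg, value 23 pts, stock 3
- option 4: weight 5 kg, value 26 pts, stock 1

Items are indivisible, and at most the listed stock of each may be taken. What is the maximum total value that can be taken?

Best selections within weight 34 and stock limits:
- 2×option 2 + 3×option 3 + 1×option 4: weight 32, value 123
- 2×option 1 + 1×option 2 + 3×option 3 + 1×option 4: weight 33, value 119
Best: 123 pts.

123 pts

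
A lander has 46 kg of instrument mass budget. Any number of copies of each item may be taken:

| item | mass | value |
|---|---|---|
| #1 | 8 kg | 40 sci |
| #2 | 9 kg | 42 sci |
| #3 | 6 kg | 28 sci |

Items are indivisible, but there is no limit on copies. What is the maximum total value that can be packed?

Best value-per-unit is #1 at 40/8; filling with it alone gives 5×40 = 200.
Optimal mix: 5×#1 + 1×#3 → mass 46, value 228.

228 sci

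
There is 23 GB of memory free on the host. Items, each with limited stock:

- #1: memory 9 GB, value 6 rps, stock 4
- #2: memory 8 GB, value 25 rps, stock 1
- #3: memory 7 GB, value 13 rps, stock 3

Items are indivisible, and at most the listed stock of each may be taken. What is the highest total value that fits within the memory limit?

51 rps

Top feasible selections:
- 1×#2 + 2×#3: memory 22, value 51
- 3×#3: memory 21, value 39
- 1×#2 + 1×#3: memory 15, value 38
- 1×#1 + 2×#3: memory 23, value 32
Best: 51 rps.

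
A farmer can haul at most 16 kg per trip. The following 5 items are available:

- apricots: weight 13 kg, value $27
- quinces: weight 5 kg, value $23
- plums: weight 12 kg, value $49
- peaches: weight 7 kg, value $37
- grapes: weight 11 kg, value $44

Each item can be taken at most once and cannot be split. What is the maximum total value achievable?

Check high-value combinations within 16 kg:
- quinces+grapes: weight 5+11=16, value 23+44=67
- quinces+peaches: weight 5+7=12, value 23+37=60
- plums: weight 12, value 49
- grapes: weight 11, value 44
- peaches: weight 7, value 37
Best: $67.

$67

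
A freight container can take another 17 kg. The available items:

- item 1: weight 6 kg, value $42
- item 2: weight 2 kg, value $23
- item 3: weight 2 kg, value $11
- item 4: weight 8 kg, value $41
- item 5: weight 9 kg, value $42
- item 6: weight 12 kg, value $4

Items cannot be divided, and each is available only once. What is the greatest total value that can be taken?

$107

Check high-value combinations within 17 kg:
- item 1+item 2+item 5: weight 6+2+9=17, value 42+23+42=107
- item 1+item 2+item 4: weight 6+2+8=16, value 42+23+41=106
- item 1+item 3+item 5: weight 6+2+9=17, value 42+11+42=95
- item 1+item 3+item 4: weight 6+2+8=16, value 42+11+41=94
- item 1+item 5: weight 6+9=15, value 42+42=84
Best: $107.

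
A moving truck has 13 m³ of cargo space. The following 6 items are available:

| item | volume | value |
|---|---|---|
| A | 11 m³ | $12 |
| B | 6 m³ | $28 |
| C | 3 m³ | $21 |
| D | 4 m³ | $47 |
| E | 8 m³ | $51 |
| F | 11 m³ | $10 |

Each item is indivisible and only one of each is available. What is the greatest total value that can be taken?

$98

Check high-value combinations within 13 m³:
- D+E: volume 4+8=12, value 47+51=98
- B+C+D: volume 6+3+4=13, value 28+21+47=96
- B+D: volume 6+4=10, value 28+47=75
- C+E: volume 3+8=11, value 21+51=72
Best: $98.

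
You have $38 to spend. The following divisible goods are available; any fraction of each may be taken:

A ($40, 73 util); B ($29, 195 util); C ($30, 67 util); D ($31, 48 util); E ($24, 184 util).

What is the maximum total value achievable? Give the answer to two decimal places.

278.14

Take in order of value per unit:
- E (184/24 per unit): all 24 → value 184, running total 184.00
- B (195/29 per unit): 14 of 29 → value 14×195/29 = 94.1379, running total 278.14
Total 278.14.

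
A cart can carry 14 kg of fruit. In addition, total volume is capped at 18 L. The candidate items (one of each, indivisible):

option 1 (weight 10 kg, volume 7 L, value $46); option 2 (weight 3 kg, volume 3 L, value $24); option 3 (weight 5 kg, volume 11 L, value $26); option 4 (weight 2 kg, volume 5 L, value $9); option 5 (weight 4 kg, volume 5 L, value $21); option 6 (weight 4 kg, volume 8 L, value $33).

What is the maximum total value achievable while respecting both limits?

Feasible sets respecting both limits:
- option 1+option 6: weight 14, volume 15, value 79
- option 2+option 5+option 6: weight 11, volume 16, value 78
- option 1+option 2: weight 13, volume 10, value 70
- option 1+option 5: weight 14, volume 12, value 67
Best: $79.

$79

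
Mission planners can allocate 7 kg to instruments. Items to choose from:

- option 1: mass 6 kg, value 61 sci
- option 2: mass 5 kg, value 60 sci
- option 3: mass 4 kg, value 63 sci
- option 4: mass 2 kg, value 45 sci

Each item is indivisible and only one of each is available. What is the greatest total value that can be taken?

Check high-value combinations within 7 kg:
- option 3+option 4: mass 4+2=6, value 63+45=108
- option 2+option 4: mass 5+2=7, value 60+45=105
- option 3: mass 4, value 63
- option 1: mass 6, value 61
- option 2: mass 5, value 60
Best: 108 sci.

108 sci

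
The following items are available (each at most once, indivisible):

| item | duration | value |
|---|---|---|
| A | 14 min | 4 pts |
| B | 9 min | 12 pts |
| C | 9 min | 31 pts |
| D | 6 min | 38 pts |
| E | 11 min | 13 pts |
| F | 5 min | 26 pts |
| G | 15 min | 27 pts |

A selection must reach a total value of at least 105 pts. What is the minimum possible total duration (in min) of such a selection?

Subsets with value ≥ 105, sorted by total duration:
- B+C+D+F: duration 29, value 107
- C+D+E+F: duration 31, value 108
- C+D+F+G: duration 35, value 122
Minimum duration: 29 min.

29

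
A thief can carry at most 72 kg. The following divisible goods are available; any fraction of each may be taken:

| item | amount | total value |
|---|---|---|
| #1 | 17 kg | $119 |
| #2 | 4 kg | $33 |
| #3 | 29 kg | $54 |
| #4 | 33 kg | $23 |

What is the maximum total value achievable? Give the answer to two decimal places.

221.33

Take in order of value per unit:
- #2 (33/4 per unit): all 4 → value 33, running total 33.00
- #1 (119/17 per unit): all 17 → value 119, running total 152.00
- #3 (54/29 per unit): all 29 → value 54, running total 206.00
- #4 (23/33 per unit): 22 of 33 → value 22×23/33 = 15.3333, running total 221.33
Total 221.33.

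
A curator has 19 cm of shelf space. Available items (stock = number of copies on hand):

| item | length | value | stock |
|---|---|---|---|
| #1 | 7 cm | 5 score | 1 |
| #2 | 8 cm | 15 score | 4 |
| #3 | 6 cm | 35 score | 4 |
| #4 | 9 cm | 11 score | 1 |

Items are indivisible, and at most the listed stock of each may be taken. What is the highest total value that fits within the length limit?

Top feasible selections:
- 3×#3: length 18, value 105
- 1×#1 + 2×#3: length 19, value 75
- 2×#3: length 12, value 70
Best: 105 score.

105 score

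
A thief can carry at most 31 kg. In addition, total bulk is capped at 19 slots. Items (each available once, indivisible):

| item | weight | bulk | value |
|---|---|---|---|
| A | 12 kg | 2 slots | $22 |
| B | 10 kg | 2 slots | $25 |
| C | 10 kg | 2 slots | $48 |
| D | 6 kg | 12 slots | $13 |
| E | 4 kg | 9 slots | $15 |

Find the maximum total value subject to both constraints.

$88

Feasible sets respecting both limits:
- B+C+E: weight 24, bulk 13, value 88
- B+C+D: weight 26, bulk 16, value 86
- A+C+E: weight 26, bulk 13, value 85
- A+C+D: weight 28, bulk 16, value 83
Best: $88.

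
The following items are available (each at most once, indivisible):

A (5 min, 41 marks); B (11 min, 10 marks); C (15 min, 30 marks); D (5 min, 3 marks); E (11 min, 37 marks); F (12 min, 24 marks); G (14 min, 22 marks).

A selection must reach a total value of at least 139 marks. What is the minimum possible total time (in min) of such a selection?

54

Subsets with value ≥ 139, sorted by total time:
- A+B+C+E+F: time 54, value 142
- A+B+C+E+G: time 56, value 140
- A+C+E+F+G: time 57, value 154
- A+B+C+D+E+F: time 59, value 145
Minimum time: 54 min.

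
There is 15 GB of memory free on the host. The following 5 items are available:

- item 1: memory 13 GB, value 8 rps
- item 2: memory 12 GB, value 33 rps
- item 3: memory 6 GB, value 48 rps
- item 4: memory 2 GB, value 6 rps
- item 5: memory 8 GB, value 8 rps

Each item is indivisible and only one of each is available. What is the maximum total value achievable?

Check high-value combinations within 15 GB:
- item 3+item 5: memory 6+8=14, value 48+8=56
- item 3+item 4: memory 6+2=8, value 48+6=54
- item 3: memory 6, value 48
Best: 56 rps.

56 rps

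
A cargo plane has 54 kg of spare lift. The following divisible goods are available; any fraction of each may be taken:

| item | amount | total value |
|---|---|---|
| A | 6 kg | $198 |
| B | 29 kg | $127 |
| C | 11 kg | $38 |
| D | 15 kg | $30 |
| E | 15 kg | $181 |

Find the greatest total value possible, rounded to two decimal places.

519.82

Take in order of value per unit:
- A (198/6 per unit): all 6 → value 198, running total 198.00
- E (181/15 per unit): all 15 → value 181, running total 379.00
- B (127/29 per unit): all 29 → value 127, running total 506.00
- C (38/11 per unit): 4 of 11 → value 4×38/11 = 13.8182, running total 519.82
Total 519.82.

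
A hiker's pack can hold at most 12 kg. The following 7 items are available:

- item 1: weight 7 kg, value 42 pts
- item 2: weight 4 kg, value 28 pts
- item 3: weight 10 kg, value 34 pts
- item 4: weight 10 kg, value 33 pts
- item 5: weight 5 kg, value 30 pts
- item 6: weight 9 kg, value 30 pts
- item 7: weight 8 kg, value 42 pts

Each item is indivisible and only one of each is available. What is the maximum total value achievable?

Check high-value combinations within 12 kg:
- item 1+item 5: weight 7+5=12, value 42+30=72
- item 1+item 2: weight 7+4=11, value 42+28=70
- item 2+item 7: weight 4+8=12, value 28+42=70
Best: 72 pts.

72 pts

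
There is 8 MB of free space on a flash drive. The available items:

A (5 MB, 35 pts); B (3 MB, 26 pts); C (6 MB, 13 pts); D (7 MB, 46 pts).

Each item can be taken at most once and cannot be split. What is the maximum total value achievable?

This is a 0/1 knapsack; check combinations near the capacity.
- A+B: size 5+3=8, value 35+26=61
- D: size 7, value 46
- A: size 5, value 35
Best: 61 pts.

61 pts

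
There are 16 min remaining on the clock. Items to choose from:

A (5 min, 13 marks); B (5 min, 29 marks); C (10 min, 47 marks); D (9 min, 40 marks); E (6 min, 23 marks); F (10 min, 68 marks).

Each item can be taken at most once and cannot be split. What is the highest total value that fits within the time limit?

97 marks

Check high-value combinations within 16 min:
- B+F: time 5+10=15, value 29+68=97
- E+F: time 6+10=16, value 23+68=91
- A+F: time 5+10=15, value 13+68=81
- B+C: time 5+10=15, value 29+47=76
- C+E: time 10+6=16, value 47+23=70
Best: 97 marks.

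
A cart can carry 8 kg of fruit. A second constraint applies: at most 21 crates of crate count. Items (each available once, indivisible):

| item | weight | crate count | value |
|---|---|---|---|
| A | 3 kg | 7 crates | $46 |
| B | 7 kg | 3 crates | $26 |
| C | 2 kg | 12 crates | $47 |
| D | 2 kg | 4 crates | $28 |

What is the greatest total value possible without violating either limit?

Feasible sets respecting both limits:
- A+C: weight 5, crate count 19, value 93
- C+D: weight 4, crate count 16, value 75
- A+D: weight 5, crate count 11, value 74
- C: weight 2, crate count 12, value 47
Best: $93.

$93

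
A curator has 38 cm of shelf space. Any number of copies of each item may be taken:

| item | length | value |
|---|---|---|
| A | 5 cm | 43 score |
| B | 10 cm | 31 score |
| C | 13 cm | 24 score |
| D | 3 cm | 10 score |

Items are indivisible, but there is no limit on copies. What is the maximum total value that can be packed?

311 score

Best value-per-unit is A at 43/5; filling with it alone gives 7×43 = 301.
Optimal mix: 7×A + 1×D → length 38, value 311.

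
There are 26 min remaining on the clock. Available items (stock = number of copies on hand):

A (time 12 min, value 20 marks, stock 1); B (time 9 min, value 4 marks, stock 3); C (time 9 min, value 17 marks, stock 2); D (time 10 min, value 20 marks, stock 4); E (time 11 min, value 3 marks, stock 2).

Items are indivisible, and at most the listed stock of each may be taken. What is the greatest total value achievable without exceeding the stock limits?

40 marks

Top feasible selections:
- 2×D: time 20, value 40
- 1×A + 1×D: time 22, value 40
- 1×C + 1×D: time 19, value 37
- 1×A + 1×C: time 21, value 37
Best: 40 marks.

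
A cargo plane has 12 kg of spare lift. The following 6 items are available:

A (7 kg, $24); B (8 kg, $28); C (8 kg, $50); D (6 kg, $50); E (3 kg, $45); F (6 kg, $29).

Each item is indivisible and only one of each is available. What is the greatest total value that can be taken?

$95

This is a 0/1 knapsack; check combinations near the capacity.
- D+E: weight 6+3=9, value 50+45=95
- C+E: weight 8+3=11, value 50+45=95
- D+F: weight 6+6=12, value 50+29=79
- E+F: weight 3+6=9, value 45+29=74
- B+E: weight 8+3=11, value 28+45=73
Best: $95.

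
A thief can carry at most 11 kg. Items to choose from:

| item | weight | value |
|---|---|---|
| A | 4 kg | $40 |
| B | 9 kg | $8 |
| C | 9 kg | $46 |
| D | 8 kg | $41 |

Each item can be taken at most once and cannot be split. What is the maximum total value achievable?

$46

Check high-value combinations within 11 kg:
- C: weight 9, value 46
- D: weight 8, value 41
- A: weight 4, value 40
Best: $46.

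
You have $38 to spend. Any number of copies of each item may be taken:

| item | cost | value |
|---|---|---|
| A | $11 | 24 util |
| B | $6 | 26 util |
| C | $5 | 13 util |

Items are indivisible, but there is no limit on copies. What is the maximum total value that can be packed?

156 util

Best value-per-unit is B at 26/6, and filling with it alone uses cost 6×6=36. No mix of the others beats 6×26 = 156.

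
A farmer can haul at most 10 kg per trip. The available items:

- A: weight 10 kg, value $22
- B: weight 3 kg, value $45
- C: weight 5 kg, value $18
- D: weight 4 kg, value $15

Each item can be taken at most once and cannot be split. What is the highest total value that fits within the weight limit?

Check high-value combinations within 10 kg:
- B+C: weight 3+5=8, value 45+18=63
- B+D: weight 3+4=7, value 45+15=60
- B: weight 3, value 45
- C+D: weight 5+4=9, value 18+15=33
- A: weight 10, value 22
Best: $63.

$63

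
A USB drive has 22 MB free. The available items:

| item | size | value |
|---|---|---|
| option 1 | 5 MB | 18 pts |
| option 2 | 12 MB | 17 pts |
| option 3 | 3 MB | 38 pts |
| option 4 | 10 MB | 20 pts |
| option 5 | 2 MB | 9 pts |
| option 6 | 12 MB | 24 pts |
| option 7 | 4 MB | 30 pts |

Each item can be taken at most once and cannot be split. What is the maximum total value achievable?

106 pts

Check high-value combinations within 22 MB:
- option 1+option 3+option 4+option 7: size 5+3+10+4=22, value 18+38+20+30=106
- option 3+option 5+option 6+option 7: size 3+2+12+4=21, value 38+9+24+30=101
- option 3+option 4+option 5+option 7: size 3+10+2+4=19, value 38+20+9+30=97
- option 1+option 3+option 5+option 7: size 5+3+2+4=14, value 18+38+9+30=95
Best: 106 pts.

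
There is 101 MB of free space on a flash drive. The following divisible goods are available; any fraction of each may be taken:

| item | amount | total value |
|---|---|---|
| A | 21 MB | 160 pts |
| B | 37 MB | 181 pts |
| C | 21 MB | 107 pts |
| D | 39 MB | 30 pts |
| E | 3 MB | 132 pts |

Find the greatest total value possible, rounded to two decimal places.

Take in order of value per unit:
- E (132/3 per unit): all 3 → value 132, running total 132.00
- A (160/21 per unit): all 21 → value 160, running total 292.00
- C (107/21 per unit): all 21 → value 107, running total 399.00
- B (181/37 per unit): all 37 → value 181, running total 580.00
- D (30/39 per unit): 19 of 39 → value 19×30/39 = 14.6154, running total 594.62
Total 594.62.

594.62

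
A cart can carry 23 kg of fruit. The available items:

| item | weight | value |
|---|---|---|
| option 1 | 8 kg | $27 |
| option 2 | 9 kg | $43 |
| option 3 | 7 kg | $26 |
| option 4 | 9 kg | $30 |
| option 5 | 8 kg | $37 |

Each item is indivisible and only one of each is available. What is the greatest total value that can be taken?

$90

Check high-value combinations within 23 kg:
- option 1+option 3+option 5: weight 8+7+8=23, value 27+26+37=90
- option 2+option 5: weight 9+8=17, value 43+37=80
- option 2+option 4: weight 9+9=18, value 43+30=73
Best: $90.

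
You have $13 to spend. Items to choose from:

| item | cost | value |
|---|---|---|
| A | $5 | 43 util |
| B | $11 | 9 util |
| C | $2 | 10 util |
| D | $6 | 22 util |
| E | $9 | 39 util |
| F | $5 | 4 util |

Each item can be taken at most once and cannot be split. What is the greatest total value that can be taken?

75 util

Check high-value combinations within $13:
- A+C+D: cost 5+2+6=13, value 43+10+22=75
- A+D: cost 5+6=11, value 43+22=65
- A+C+F: cost 5+2+5=12, value 43+10+4=57
- A+C: cost 5+2=7, value 43+10=53
- C+E: cost 2+9=11, value 10+39=49
Best: 75 util.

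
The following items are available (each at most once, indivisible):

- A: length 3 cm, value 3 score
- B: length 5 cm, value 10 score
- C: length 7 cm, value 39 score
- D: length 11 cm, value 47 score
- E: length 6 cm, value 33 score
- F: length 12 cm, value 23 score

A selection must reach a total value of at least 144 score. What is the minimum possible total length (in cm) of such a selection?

39

Subsets with value ≥ 144, sorted by total length:
- A+C+D+E+F: length 39, value 145
- B+C+D+E+F: length 41, value 152
- A+B+C+D+E+F: length 44, value 155
Minimum length: 39 cm.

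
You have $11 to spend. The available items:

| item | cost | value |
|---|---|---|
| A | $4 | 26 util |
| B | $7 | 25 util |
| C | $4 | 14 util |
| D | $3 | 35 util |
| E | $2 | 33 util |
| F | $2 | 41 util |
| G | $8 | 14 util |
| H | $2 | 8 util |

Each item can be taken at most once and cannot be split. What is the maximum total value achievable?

135 util

Check high-value combinations within $11:
- A+D+E+F: cost 4+3+2+2=11, value 26+35+33+41=135
- C+D+E+F: cost 4+3+2+2=11, value 14+35+33+41=123
- D+E+F+H: cost 3+2+2+2=9, value 35+33+41+8=117
- A+D+F+H: cost 4+3+2+2=11, value 26+35+41+8=110
- D+E+F: cost 3+2+2=7, value 35+33+41=109
Best: 135 util.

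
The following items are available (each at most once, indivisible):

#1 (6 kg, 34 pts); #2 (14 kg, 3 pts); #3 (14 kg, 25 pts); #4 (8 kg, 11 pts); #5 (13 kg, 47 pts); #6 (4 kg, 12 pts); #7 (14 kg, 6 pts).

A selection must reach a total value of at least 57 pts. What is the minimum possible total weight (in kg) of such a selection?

Subsets with value ≥ 57, sorted by total weight:
- #5+#6: weight 17, value 59
- #1+#4+#6: weight 18, value 57
- #1+#5: weight 19, value 81
Minimum weight: 17 kg.

17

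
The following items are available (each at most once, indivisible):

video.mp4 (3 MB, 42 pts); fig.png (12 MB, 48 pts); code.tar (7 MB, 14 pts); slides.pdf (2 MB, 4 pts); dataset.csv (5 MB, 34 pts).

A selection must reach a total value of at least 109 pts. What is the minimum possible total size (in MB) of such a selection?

20

Subsets with value ≥ 109, sorted by total size:
- video.mp4+fig.png+dataset.csv: size 20, value 124
- video.mp4+fig.png+slides.pdf+dataset.csv: size 22, value 128
- video.mp4+fig.png+code.tar+dataset.csv: size 27, value 138
Minimum size: 20 MB.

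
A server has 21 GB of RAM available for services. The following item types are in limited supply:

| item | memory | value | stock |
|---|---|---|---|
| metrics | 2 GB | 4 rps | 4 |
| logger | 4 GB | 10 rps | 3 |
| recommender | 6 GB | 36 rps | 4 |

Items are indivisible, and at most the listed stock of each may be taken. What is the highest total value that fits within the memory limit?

Best selections within memory 21 and stock limits:
- 1×metrics + 3×recommender: memory 20, value 112
- 3×recommender: memory 18, value 108
Best: 112 rps.

112 rps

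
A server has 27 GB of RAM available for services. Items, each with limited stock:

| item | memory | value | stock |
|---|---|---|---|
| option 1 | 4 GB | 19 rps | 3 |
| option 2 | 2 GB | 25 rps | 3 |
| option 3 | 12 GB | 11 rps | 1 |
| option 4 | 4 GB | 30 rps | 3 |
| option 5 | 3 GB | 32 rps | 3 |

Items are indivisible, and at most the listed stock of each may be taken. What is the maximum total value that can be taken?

261 rps

Top feasible selections:
- 3×option 2 + 3×option 4 + 3×option 5: memory 27, value 261
- 1×option 1 + 3×option 2 + 2×option 4 + 3×option 5: memory 27, value 250
Best: 261 rps.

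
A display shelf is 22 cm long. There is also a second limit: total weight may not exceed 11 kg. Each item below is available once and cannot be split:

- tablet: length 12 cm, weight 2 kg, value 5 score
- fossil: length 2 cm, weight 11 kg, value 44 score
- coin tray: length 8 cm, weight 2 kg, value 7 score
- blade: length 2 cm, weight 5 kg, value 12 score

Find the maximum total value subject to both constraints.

Feasible sets respecting both limits:
- fossil: length 2, weight 11, value 44
- tablet+coin tray+blade: length 22, weight 9, value 24
- coin tray+blade: length 10, weight 7, value 19
Best: 44 score.

44 score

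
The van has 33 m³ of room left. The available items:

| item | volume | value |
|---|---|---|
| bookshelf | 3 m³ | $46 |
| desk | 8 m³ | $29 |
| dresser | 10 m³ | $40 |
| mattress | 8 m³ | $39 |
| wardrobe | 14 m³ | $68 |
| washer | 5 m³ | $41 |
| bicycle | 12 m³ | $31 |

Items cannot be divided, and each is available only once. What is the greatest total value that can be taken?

Check high-value combinations within 33 m³:
- bookshelf+dresser+wardrobe+washer: volume 3+10+14+5=32, value 46+40+68+41=195
- bookshelf+mattress+wardrobe+washer: volume 3+8+14+5=30, value 46+39+68+41=194
- bookshelf+desk+wardrobe+washer: volume 3+8+14+5=30, value 46+29+68+41=184
Best: $195.

$195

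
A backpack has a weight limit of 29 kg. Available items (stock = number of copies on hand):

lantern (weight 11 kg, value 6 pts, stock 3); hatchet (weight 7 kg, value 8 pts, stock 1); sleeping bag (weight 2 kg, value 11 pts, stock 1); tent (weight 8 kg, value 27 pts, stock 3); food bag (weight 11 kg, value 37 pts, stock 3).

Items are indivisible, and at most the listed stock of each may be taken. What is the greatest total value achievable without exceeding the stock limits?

Best selections within weight 29 and stock limits:
- 1×sleeping bag + 2×tent + 1×food bag: weight 29, value 102
- 1×sleeping bag + 3×tent: weight 26, value 92
- 2×tent + 1×food bag: weight 27, value 91
Best: 102 pts.

102 pts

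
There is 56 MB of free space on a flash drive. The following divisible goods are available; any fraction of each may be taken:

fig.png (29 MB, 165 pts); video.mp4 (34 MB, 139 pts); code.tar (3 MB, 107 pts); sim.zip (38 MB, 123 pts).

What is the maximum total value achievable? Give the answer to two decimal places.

Take in order of value per unit:
- code.tar (107/3 per unit): all 3 → value 107, running total 107.00
- fig.png (165/29 per unit): all 29 → value 165, running total 272.00
- video.mp4 (139/34 per unit): 24 of 34 → value 24×139/34 = 98.1176, running total 370.12
Total 370.12.

370.12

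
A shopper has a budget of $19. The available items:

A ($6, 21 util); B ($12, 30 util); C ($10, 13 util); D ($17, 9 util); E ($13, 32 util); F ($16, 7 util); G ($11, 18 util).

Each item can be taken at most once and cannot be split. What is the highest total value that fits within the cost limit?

Check high-value combinations within $19:
- A+E: cost 6+13=19, value 21+32=53
- A+B: cost 6+12=18, value 21+30=51
- A+G: cost 6+11=17, value 21+18=39
Best: 53 util.

53 util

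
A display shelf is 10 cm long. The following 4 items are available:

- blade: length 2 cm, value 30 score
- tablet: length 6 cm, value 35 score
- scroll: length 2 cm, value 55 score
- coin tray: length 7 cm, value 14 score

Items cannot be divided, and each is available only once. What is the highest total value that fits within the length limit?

120 score

Check high-value combinations within 10 cm:
- blade+tablet+scroll: length 2+6+2=10, value 30+35+55=120
- tablet+scroll: length 6+2=8, value 35+55=90
- blade+scroll: length 2+2=4, value 30+55=85
- scroll+coin tray: length 2+7=9, value 55+14=69
- blade+tablet: length 2+6=8, value 30+35=65
Best: 120 score.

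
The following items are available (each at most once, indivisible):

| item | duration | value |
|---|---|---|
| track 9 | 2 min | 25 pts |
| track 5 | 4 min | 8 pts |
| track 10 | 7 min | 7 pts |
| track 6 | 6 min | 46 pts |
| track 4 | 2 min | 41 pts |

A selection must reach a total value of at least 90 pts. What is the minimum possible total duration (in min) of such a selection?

Subsets with value ≥ 90, sorted by total duration:
- track 9+track 6+track 4: duration 10, value 112
- track 5+track 6+track 4: duration 12, value 95
Minimum duration: 10 min.

10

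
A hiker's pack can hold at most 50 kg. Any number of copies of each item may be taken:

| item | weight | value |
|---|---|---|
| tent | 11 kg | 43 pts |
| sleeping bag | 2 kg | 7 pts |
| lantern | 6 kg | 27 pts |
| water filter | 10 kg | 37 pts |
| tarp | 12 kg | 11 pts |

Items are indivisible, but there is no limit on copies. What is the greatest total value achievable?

223 pts

Best value-per-unit is lantern at 27/6; filling with it alone gives 8×27 = 216.
Optimal mix: 1×sleeping bag + 8×lantern → weight 50, value 223.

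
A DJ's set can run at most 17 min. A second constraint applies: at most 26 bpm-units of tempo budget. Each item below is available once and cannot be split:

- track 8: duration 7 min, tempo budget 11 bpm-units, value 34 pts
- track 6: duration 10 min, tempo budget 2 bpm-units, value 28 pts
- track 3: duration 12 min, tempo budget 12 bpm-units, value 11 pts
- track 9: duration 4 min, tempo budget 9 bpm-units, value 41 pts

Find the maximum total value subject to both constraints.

75 pts

Feasible sets respecting both limits:
- track 8+track 9: duration 11, tempo budget 20, value 75
- track 6+track 9: duration 14, tempo budget 11, value 69
- track 8+track 6: duration 17, tempo budget 13, value 62
Best: 75 pts.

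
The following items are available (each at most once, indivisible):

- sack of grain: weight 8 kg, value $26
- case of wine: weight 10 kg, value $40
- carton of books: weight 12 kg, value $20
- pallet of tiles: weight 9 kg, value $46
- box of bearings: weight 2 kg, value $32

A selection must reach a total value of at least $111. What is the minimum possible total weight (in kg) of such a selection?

Subsets with value ≥ 111, sorted by total weight:
- case of wine+pallet of tiles+box of bearings: weight 21, value 118
- sack of grain+case of wine+pallet of tiles: weight 27, value 112
- sack of grain+case of wine+pallet of tiles+box of bearings: weight 29, value 144
- sack of grain+carton of books+pallet of tiles+box of bearings: weight 31, value 124
Minimum weight: 21 kg.

21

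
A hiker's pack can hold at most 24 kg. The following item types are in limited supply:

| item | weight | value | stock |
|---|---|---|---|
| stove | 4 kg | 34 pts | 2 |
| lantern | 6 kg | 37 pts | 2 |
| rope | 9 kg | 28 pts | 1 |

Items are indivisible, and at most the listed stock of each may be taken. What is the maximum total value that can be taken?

142 pts

Best selections within weight 24 and stock limits:
- 2×stove + 2×lantern: weight 20, value 142
- 2×stove + 1×lantern + 1×rope: weight 23, value 133
- 1×stove + 2×lantern: weight 16, value 108
- 2×stove + 1×lantern: weight 14, value 105
Best: 142 pts.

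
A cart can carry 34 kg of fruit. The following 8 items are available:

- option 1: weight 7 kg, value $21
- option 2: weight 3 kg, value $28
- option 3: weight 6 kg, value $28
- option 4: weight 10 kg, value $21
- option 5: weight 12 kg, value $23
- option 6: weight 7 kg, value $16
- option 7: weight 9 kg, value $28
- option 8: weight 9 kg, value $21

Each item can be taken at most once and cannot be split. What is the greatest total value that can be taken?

$126

This is a 0/1 knapsack; check combinations near the capacity.
- option 1+option 2+option 3+option 7+option 8: weight 7+3+6+9+9=34, value 21+28+28+28+21=126
- option 1+option 2+option 3+option 6+option 7: weight 7+3+6+7+9=32, value 21+28+28+16+28=121
- option 2+option 3+option 6+option 7+option 8: weight 3+6+7+9+9=34, value 28+28+16+28+21=121
- option 1+option 2+option 3+option 6+option 8: weight 7+3+6+7+9=32, value 21+28+28+16+21=114
- option 1+option 2+option 3+option 4+option 6: weight 7+3+6+10+7=33, value 21+28+28+21+16=114
Best: $126.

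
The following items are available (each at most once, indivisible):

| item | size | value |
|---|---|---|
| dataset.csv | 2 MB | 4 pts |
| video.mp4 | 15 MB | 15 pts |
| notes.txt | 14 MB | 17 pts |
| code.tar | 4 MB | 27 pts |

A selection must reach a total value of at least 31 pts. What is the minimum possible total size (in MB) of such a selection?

6

Subsets with value ≥ 31, sorted by total size:
- dataset.csv+code.tar: size 6, value 31
- notes.txt+code.tar: size 18, value 44
- video.mp4+code.tar: size 19, value 42
- dataset.csv+notes.txt+code.tar: size 20, value 48
Minimum size: 6 MB.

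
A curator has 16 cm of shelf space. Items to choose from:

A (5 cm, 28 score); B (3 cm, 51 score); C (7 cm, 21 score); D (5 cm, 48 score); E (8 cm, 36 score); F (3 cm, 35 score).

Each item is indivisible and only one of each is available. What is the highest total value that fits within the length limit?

Check high-value combinations within 16 cm:
- A+B+D+F: length 5+3+5+3=16, value 28+51+48+35=162
- B+D+E: length 3+5+8=16, value 51+48+36=135
- B+D+F: length 3+5+3=11, value 51+48+35=134
- A+B+D: length 5+3+5=13, value 28+51+48=127
- B+E+F: length 3+8+3=14, value 51+36+35=122
Best: 162 score.

162 score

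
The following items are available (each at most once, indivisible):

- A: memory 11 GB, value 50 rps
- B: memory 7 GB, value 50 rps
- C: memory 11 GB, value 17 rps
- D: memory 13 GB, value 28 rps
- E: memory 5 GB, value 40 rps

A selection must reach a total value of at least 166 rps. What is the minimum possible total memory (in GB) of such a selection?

36

Subsets with value ≥ 166, sorted by total memory:
- A+B+D+E: memory 36, value 168
- A+B+C+D+E: memory 47, value 185
Minimum memory: 36 GB.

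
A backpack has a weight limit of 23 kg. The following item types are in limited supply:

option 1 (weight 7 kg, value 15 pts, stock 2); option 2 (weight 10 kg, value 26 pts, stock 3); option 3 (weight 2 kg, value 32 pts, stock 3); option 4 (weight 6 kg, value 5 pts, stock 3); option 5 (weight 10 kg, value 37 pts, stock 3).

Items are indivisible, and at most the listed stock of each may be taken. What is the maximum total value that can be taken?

Top feasible selections:
- 1×option 1 + 3×option 3 + 1×option 5: weight 23, value 148
- 3×option 3 + 1×option 4 + 1×option 5: weight 22, value 138
- 1×option 1 + 1×option 2 + 3×option 3: weight 23, value 137
Best: 148 pts.

148 pts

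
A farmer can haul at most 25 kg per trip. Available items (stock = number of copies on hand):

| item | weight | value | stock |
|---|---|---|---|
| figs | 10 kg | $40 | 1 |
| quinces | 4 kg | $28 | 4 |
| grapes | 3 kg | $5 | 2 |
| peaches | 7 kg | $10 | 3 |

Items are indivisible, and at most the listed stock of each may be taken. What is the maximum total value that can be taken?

Top feasible selections:
- 1×figs + 3×quinces + 1×grapes: weight 25, value 129
- 1×figs + 3×quinces: weight 22, value 124
- 4×quinces + 2×grapes: weight 22, value 122
- 4×quinces + 1×peaches: weight 23, value 122
Best: $129.

$129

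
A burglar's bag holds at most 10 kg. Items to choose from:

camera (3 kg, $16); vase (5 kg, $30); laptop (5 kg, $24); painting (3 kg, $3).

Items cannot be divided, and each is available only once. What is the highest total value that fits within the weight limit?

$54

Check high-value combinations within 10 kg:
- vase+laptop: weight 5+5=10, value 30+24=54
- camera+vase: weight 3+5=8, value 16+30=46
- camera+laptop: weight 3+5=8, value 16+24=40
- vase+painting: weight 5+3=8, value 30+3=33
- vase: weight 5, value 30
Best: $54.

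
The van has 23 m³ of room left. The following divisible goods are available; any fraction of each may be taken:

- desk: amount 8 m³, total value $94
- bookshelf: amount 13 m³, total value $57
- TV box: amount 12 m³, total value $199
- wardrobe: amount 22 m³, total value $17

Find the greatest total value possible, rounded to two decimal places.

Take in order of value per unit:
- TV box (199/12 per unit): all 12 → value 199, running total 199.00
- desk (94/8 per unit): all 8 → value 94, running total 293.00
- bookshelf (57/13 per unit): 3 of 13 → value 3×57/13 = 13.1538, running total 306.15
Total 306.15.

306.15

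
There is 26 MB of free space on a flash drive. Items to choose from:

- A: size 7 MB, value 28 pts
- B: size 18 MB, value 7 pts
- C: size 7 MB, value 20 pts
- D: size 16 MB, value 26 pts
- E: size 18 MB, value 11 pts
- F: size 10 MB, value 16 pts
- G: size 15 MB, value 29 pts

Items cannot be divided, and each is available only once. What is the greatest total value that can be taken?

64 pts

This is a 0/1 knapsack; check combinations near the capacity.
- A+C+F: size 7+7+10=24, value 28+20+16=64
- A+G: size 7+15=22, value 28+29=57
- A+D: size 7+16=23, value 28+26=54
Best: 64 pts.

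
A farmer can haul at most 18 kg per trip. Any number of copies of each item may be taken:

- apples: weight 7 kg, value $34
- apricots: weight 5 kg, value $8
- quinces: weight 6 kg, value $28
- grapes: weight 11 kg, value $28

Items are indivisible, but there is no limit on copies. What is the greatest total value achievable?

$84

Best value-per-unit is apples at 34/7; filling with it alone gives 2×34 = 68.
Optimal mix: 3×quinces → weight 18, value 84.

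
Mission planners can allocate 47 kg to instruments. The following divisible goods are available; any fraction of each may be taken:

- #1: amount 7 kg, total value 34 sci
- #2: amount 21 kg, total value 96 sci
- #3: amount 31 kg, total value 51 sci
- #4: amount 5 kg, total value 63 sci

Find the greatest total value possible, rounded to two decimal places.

Take in order of value per unit:
- #4 (63/5 per unit): all 5 → value 63, running total 63.00
- #1 (34/7 per unit): all 7 → value 34, running total 97.00
- #2 (96/21 per unit): all 21 → value 96, running total 193.00
- #3 (51/31 per unit): 14 of 31 → value 14×51/31 = 23.0323, running total 216.03
Total 216.03.

216.03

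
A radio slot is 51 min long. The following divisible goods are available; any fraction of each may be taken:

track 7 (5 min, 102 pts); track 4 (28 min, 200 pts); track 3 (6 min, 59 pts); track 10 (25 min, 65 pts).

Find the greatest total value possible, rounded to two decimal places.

Take in order of value per unit:
- track 7 (102/5 per unit): all 5 → value 102, running total 102.00
- track 3 (59/6 per unit): all 6 → value 59, running total 161.00
- track 4 (200/28 per unit): all 28 → value 200, running total 361.00
- track 10 (65/25 per unit): 12 of 25 → value 12×65/25 = 31.2000, running total 392.20
Total 392.20.

392.20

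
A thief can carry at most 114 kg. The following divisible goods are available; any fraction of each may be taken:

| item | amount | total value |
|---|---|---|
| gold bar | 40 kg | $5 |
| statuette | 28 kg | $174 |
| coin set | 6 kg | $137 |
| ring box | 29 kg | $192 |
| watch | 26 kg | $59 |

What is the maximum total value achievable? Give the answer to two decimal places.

565.13

Take in order of value per unit:
- coin set (137/6 per unit): all 6 → value 137, running total 137.00
- ring box (192/29 per unit): all 29 → value 192, running total 329.00
- statuette (174/28 per unit): all 28 → value 174, running total 503.00
- watch (59/26 per unit): all 26 → value 59, running total 562.00
- gold bar (5/40 per unit): 25 of 40 → value 25×5/40 = 3.1250, running total 565.13
Total 565.13.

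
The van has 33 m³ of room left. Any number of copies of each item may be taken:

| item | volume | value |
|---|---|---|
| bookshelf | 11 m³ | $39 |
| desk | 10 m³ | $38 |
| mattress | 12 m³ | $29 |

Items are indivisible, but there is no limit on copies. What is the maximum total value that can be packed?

$117

Best value-per-unit is desk at 38/10; filling with it alone gives 3×38 = 114.
Optimal mix: 3×bookshelf → volume 33, value 117.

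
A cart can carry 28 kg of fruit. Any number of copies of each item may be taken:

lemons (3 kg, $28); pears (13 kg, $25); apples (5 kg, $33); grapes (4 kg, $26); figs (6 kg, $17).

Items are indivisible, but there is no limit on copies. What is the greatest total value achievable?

$252

Best value-per-unit is lemons at 28/3, and filling with it alone uses weight 9×3=27. No mix of the others beats 9×28 = 252.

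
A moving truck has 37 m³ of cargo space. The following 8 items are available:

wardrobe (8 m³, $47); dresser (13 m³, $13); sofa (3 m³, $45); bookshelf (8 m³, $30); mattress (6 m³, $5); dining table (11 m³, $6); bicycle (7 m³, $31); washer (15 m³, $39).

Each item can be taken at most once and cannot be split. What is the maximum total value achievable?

This is a 0/1 knapsack; check combinations near the capacity.
- wardrobe+sofa+bicycle+washer: volume 8+3+7+15=33, value 47+45+31+39=162
- wardrobe+sofa+bookshelf+washer: volume 8+3+8+15=34, value 47+45+30+39=161
- wardrobe+sofa+bookshelf+dining table+bicycle: volume 8+3+8+11+7=37, value 47+45+30+6+31=159
- wardrobe+sofa+bookshelf+mattress+bicycle: volume 8+3+8+6+7=32, value 47+45+30+5+31=158
- wardrobe+sofa+bookshelf+bicycle: volume 8+3+8+7=26, value 47+45+30+31=153
Best: $162.

$162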